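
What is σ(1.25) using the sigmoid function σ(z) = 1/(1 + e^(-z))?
0.7773

sigmoid(1.25) = 1/(1 + e^(-1.25)) = 1/(1 + 0.2865) = 0.7773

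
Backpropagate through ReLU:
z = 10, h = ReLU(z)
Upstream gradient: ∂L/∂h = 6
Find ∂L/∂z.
∂L/∂z = 6

h = ReLU(10) = 10
Since z > 0: ∂h/∂z = 1
∂L/∂z = ∂L/∂h · ∂h/∂z = 6 × 1 = 6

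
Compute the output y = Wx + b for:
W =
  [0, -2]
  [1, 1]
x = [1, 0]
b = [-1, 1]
y = [-1, 2]

Wx = [0×1 + -2×0, 1×1 + 1×0]
   = [0, 1]
y = Wx + b = [0 + -1, 1 + 1] = [-1, 2]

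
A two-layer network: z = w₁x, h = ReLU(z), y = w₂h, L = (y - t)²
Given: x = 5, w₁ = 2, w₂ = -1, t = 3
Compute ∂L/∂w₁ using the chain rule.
∂L/∂w₁ = 130

Forward pass:
z = w₁x = 2×5 = 10
h = ReLU(10) = 10
y = w₂h = -1×10 = -10

Backward pass:
∂L/∂y = 2(y - t) = 2(-10 - 3) = -26
∂y/∂h = w₂ = -1
∂h/∂z = 1 (ReLU derivative)
∂z/∂w₁ = x = 5

∂L/∂w₁ = -26 × -1 × 1 × 5 = 130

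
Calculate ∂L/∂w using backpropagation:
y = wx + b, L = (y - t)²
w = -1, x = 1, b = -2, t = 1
∂L/∂w = -8

y = wx + b = (-1)(1) + -2 = -3
∂L/∂y = 2(y - t) = 2(-3 - 1) = -8
∂y/∂w = x = 1
∂L/∂w = ∂L/∂y · ∂y/∂w = -8 × 1 = -8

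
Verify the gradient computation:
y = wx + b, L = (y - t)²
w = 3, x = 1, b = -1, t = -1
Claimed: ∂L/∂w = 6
Correct

y = (3)(1) + -1 = 2
∂L/∂y = 2(y - t) = 2(2 - -1) = 6
∂y/∂w = x = 1
∂L/∂w = 6 × 1 = 6

Claimed value: 6
Correct: The correct gradient is 6.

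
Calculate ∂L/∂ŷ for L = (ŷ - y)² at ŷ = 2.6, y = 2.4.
∂L/∂ŷ = 0.4

∂L/∂ŷ = 2(ŷ - y) = 2(2.6 - 2.4) = 2(0.2) = 0.4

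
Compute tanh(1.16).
0.821

tanh(1.16) = (e^(1.16) - e^(-1.16))/(e^(1.16) + e^(-1.16)) = 0.821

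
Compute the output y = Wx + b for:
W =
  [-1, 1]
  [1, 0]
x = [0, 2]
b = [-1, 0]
y = [1, 0]

Wx = [-1×0 + 1×2, 1×0 + 0×2]
   = [2, 0]
y = Wx + b = [2 + -1, 0 + 0] = [1, 0]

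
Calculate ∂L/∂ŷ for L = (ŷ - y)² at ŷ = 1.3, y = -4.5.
∂L/∂ŷ = 11.6

∂L/∂ŷ = 2(ŷ - y) = 2(1.3 - -4.5) = 2(5.8) = 11.6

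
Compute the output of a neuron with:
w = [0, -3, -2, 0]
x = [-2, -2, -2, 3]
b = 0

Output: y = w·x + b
y = 10

y = (0)(-2) + (-3)(-2) + (-2)(-2) + (0)(3) + 0 = 10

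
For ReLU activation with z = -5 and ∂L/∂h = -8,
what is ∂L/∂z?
∂L/∂z = 0

h = ReLU(-5) = 0
Since z < 0: ∂h/∂z = 0
∂L/∂z = ∂L/∂h · ∂h/∂z = -8 × 0 = 0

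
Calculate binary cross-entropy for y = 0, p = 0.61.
L = 0.9416

L = -0·log(0.61) - 1·log(0.39) = -log(0.39) = 0.9416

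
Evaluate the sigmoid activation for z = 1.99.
0.8797

sigmoid(1.99) = 1/(1 + e^(-1.99)) = 1/(1 + 0.1367) = 0.8797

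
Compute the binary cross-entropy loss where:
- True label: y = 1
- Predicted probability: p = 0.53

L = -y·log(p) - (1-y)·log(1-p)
L = 0.6349

L = -1·log(0.53) - 0·log(0.47) = -log(0.53) = 0.6349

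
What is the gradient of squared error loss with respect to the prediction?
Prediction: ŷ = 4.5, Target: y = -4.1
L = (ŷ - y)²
∂L/∂ŷ = 17.2

∂L/∂ŷ = 2(ŷ - y) = 2(4.5 - -4.1) = 2(8.6) = 17.2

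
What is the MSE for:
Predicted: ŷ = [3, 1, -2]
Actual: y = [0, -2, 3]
MSE = 14.33

MSE = (1/3)((3-0)² + (1--2)² + (-2-3)²) = (1/3)(9 + 9 + 25) = 14.33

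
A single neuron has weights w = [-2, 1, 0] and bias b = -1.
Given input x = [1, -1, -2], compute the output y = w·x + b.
y = -4

y = (-2)(1) + (1)(-1) + (0)(-2) + -1 = -4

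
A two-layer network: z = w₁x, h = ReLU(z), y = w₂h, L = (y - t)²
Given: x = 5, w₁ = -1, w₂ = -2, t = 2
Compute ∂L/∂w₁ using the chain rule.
∂L/∂w₁ = 0

Forward pass:
z = w₁x = -1×5 = -5
h = ReLU(-5) = 0
y = w₂h = -2×0 = 0

Backward pass:
∂L/∂y = 2(y - t) = 2(0 - 2) = -4
∂y/∂h = w₂ = -2
∂h/∂z = 0 (ReLU derivative)
∂z/∂w₁ = x = 5

∂L/∂w₁ = -4 × -2 × 0 × 5 = 0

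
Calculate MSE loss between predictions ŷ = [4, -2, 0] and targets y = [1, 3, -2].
MSE = 12.67

MSE = (1/3)((4-1)² + (-2-3)² + (0--2)²) = (1/3)(9 + 25 + 4) = 12.67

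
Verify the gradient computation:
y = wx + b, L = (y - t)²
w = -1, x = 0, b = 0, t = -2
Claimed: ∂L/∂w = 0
Correct

y = (-1)(0) + 0 = 0
∂L/∂y = 2(y - t) = 2(0 - -2) = 4
∂y/∂w = x = 0
∂L/∂w = 4 × 0 = 0

Claimed value: 0
Correct: The correct gradient is 0.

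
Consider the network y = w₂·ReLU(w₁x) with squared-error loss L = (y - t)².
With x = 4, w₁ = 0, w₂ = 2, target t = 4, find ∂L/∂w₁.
∂L/∂w₁ = 0

Forward pass:
z = w₁x = 0×4 = 0
h = ReLU(0) = 0
y = w₂h = 2×0 = 0

Backward pass:
∂L/∂y = 2(y - t) = 2(0 - 4) = -8
∂y/∂h = w₂ = 2
∂h/∂z = 0 (ReLU derivative)
∂z/∂w₁ = x = 4

∂L/∂w₁ = -8 × 2 × 0 × 4 = 0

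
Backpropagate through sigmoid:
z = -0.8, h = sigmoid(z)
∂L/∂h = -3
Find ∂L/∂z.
∂L/∂z = -0.6417

σ(-0.8) = 0.31
σ'(-0.8) = σ(-0.8)(1 - σ(-0.8)) = 0.31 × 0.69 = 0.2139
∂L/∂z = ∂L/∂h · σ'(z) = -3 × 0.2139 = -0.6417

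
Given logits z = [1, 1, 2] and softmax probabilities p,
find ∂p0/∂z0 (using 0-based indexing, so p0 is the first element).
∂p0/∂z0 = 0.167

p = softmax(z) = [0.2119, 0.2119, 0.5761]
p0 = 0.2119

∂p0/∂z0 = p0(1 - p0) = 0.2119 × (1 - 0.2119) = 0.167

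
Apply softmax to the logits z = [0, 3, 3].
p = [0.0243, 0.4879, 0.4879]

exp(z) = [1, 20.09, 20.09]
Sum = 41.17
p = [0.0243, 0.4879, 0.4879]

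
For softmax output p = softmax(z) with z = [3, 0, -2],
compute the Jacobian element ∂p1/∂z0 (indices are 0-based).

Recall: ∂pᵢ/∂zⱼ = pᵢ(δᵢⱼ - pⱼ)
∂p1/∂z0 = -0.0446

p = softmax(z) = [0.9465, 0.04712, 0.006377]
p1 = 0.04712, p0 = 0.9465

∂p1/∂z0 = -p1 × p0 = -0.04712 × 0.9465 = -0.0446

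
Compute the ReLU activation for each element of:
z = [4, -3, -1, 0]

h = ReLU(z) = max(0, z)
h = [4, 0, 0, 0]

ReLU applied element-wise: max(0,4)=4, max(0,-3)=0, max(0,-1)=0, max(0,0)=0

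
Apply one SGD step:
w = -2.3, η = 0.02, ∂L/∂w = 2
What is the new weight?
w_new = -2.34

w_new = w - η·∂L/∂w = -2.3 - 0.02×(2) = -2.3 - (0.04) = -2.34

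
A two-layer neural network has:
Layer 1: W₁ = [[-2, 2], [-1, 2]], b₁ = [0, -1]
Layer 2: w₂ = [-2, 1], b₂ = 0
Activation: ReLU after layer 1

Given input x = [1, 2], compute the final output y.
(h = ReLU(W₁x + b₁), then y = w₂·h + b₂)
y = -2

Layer 1 pre-activation: z₁ = [2, 2]
After ReLU: h = [2, 2]
Layer 2 output: y = -2×2 + 1×2 + 0 = -2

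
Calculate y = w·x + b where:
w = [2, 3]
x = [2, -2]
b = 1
y = -1

y = (2)(2) + (3)(-2) + 1 = -1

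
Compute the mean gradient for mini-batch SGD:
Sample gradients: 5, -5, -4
Average gradient = -1.333

Average = (1/3)(5 + -5 + -4) = -4/3 = -1.333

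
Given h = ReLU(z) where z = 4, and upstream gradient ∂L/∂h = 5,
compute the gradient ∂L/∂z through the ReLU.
∂L/∂z = 5

h = ReLU(4) = 4
Since z > 0: ∂h/∂z = 1
∂L/∂z = ∂L/∂h · ∂h/∂z = 5 × 1 = 5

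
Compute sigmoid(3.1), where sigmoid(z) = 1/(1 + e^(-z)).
0.9569

sigmoid(3.1) = 1/(1 + e^(-3.1)) = 1/(1 + 0.04505) = 0.9569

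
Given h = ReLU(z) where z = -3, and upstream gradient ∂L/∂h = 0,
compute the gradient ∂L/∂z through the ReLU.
∂L/∂z = 0

h = ReLU(-3) = 0
Since z < 0: ∂h/∂z = 0
∂L/∂z = ∂L/∂h · ∂h/∂z = 0 × 0 = 0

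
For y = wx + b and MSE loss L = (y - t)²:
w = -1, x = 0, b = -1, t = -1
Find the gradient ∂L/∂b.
∂L/∂b = 0

y = wx + b = (-1)(0) + -1 = -1
∂L/∂y = 2(y - t) = 2(-1 - -1) = 0
∂y/∂b = 1
∂L/∂b = ∂L/∂y · ∂y/∂b = 0 × 1 = 0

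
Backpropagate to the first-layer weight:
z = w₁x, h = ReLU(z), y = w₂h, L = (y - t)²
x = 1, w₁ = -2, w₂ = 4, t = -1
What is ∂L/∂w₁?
∂L/∂w₁ = 0

Forward pass:
z = w₁x = -2×1 = -2
h = ReLU(-2) = 0
y = w₂h = 4×0 = 0

Backward pass:
∂L/∂y = 2(y - t) = 2(0 - -1) = 2
∂y/∂h = w₂ = 4
∂h/∂z = 0 (ReLU derivative)
∂z/∂w₁ = x = 1

∂L/∂w₁ = 2 × 4 × 0 × 1 = 0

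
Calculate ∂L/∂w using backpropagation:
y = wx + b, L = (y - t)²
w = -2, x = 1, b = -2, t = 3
∂L/∂w = -14

y = wx + b = (-2)(1) + -2 = -4
∂L/∂y = 2(y - t) = 2(-4 - 3) = -14
∂y/∂w = x = 1
∂L/∂w = ∂L/∂y · ∂y/∂w = -14 × 1 = -14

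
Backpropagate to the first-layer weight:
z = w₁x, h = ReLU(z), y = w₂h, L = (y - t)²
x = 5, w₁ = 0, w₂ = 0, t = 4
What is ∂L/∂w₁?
∂L/∂w₁ = 0

Forward pass:
z = w₁x = 0×5 = 0
h = ReLU(0) = 0
y = w₂h = 0×0 = 0

Backward pass:
∂L/∂y = 2(y - t) = 2(0 - 4) = -8
∂y/∂h = w₂ = 0
∂h/∂z = 0 (ReLU derivative)
∂z/∂w₁ = x = 5

∂L/∂w₁ = -8 × 0 × 0 × 5 = 0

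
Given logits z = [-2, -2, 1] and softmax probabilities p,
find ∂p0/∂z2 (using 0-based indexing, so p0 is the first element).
∂p0/∂z2 = -0.04118

p = softmax(z) = [0.04528, 0.04528, 0.9094]
p0 = 0.04528, p2 = 0.9094

∂p0/∂z2 = -p0 × p2 = -0.04528 × 0.9094 = -0.04118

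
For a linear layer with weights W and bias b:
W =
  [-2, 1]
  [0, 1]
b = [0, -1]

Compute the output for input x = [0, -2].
y = [-2, -3]

Wx = [-2×0 + 1×-2, 0×0 + 1×-2]
   = [-2, -2]
y = Wx + b = [-2 + 0, -2 + -1] = [-2, -3]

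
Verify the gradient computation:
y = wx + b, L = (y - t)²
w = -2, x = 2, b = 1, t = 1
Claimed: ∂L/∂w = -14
Incorrect

y = (-2)(2) + 1 = -3
∂L/∂y = 2(y - t) = 2(-3 - 1) = -8
∂y/∂w = x = 2
∂L/∂w = -8 × 2 = -16

Claimed value: -14
Incorrect: The correct gradient is -16.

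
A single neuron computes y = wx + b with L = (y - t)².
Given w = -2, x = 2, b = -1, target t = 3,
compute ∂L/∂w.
∂L/∂w = -32

y = wx + b = (-2)(2) + -1 = -5
∂L/∂y = 2(y - t) = 2(-5 - 3) = -16
∂y/∂w = x = 2
∂L/∂w = ∂L/∂y · ∂y/∂w = -16 × 2 = -32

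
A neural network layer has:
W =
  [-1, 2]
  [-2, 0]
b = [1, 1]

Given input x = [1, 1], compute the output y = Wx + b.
y = [2, -1]

Wx = [-1×1 + 2×1, -2×1 + 0×1]
   = [1, -2]
y = Wx + b = [1 + 1, -2 + 1] = [2, -1]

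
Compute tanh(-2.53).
-0.9874

tanh(-2.53) = (e^(-2.53) - e^(2.53))/(e^(-2.53) + e^(2.53)) = -0.9874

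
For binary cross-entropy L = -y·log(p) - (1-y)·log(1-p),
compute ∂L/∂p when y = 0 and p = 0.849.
∂L/∂p = 6.623

∂L/∂p = -y/p + (1-y)/(1-p) = 0 + 1/0.151 = 6.623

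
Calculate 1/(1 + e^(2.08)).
0.1111

sigmoid(-2.08) = 1/(1 + e^(2.08)) = 1/(1 + 8.004) = 0.1111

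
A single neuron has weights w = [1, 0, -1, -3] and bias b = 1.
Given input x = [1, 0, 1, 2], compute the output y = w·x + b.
y = -5

y = (1)(1) + (0)(0) + (-1)(1) + (-3)(2) + 1 = -5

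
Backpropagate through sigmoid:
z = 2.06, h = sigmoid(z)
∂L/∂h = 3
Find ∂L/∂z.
∂L/∂z = 0.3008

σ(2.06) = 0.887
σ'(2.06) = σ(2.06)(1 - σ(2.06)) = 0.887 × 0.113 = 0.1003
∂L/∂z = ∂L/∂h · σ'(z) = 3 × 0.1003 = 0.3008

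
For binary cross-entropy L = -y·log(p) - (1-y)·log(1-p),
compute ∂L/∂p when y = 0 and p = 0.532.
∂L/∂p = 2.137

∂L/∂p = -y/p + (1-y)/(1-p) = 0 + 1/0.468 = 2.137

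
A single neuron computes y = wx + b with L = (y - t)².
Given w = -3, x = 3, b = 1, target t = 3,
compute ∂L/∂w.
∂L/∂w = -66

y = wx + b = (-3)(3) + 1 = -8
∂L/∂y = 2(y - t) = 2(-8 - 3) = -22
∂y/∂w = x = 3
∂L/∂w = ∂L/∂y · ∂y/∂w = -22 × 3 = -66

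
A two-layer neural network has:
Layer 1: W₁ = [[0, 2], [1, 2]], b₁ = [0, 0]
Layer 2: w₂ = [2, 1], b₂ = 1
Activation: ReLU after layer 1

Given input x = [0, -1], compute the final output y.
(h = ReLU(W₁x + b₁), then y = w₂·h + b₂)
y = 1

Layer 1 pre-activation: z₁ = [-2, -2]
After ReLU: h = [0, 0]
Layer 2 output: y = 2×0 + 1×0 + 1 = 1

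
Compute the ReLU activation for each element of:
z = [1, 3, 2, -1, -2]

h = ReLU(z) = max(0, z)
h = [1, 3, 2, 0, 0]

ReLU applied element-wise: max(0,1)=1, max(0,3)=3, max(0,2)=2, max(0,-1)=0, max(0,-2)=0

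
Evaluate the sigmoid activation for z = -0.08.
0.48

sigmoid(-0.08) = 1/(1 + e^(0.08)) = 1/(1 + 1.083) = 0.48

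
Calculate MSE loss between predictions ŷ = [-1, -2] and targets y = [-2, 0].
MSE = 2.5

MSE = (1/2)((-1--2)² + (-2-0)²) = (1/2)(1 + 4) = 2.5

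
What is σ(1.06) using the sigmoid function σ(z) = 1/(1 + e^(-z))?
0.7427

sigmoid(1.06) = 1/(1 + e^(-1.06)) = 1/(1 + 0.3465) = 0.7427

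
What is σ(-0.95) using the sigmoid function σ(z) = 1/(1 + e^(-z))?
0.2789

sigmoid(-0.95) = 1/(1 + e^(0.95)) = 1/(1 + 2.586) = 0.2789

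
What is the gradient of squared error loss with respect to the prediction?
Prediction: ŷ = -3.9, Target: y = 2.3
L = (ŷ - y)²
∂L/∂ŷ = -12.4

∂L/∂ŷ = 2(ŷ - y) = 2(-3.9 - 2.3) = 2(-6.2) = -12.4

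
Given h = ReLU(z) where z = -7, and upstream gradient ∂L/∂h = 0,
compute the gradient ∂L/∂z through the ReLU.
∂L/∂z = 0

h = ReLU(-7) = 0
Since z < 0: ∂h/∂z = 0
∂L/∂z = ∂L/∂h · ∂h/∂z = 0 × 0 = 0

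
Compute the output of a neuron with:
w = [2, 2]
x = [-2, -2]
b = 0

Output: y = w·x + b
y = -8

y = (2)(-2) + (2)(-2) + 0 = -8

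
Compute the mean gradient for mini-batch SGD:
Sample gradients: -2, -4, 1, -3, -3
Average gradient = -2.2

Average = (1/5)(-2 + -4 + 1 + -3 + -3) = -11/5 = -2.2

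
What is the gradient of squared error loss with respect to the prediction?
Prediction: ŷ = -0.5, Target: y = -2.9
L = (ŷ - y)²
∂L/∂ŷ = 4.8

∂L/∂ŷ = 2(ŷ - y) = 2(-0.5 - -2.9) = 2(2.4) = 4.8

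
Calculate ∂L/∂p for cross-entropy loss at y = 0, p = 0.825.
∂L/∂p = 5.714

∂L/∂p = -y/p + (1-y)/(1-p) = 0 + 1/0.175 = 5.714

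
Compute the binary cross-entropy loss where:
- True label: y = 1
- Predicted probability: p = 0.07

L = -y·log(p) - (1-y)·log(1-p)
L = 2.659

L = -1·log(0.07) - 0·log(0.93) = -log(0.07) = 2.659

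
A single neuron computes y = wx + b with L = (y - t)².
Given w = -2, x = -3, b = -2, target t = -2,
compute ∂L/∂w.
∂L/∂w = -36

y = wx + b = (-2)(-3) + -2 = 4
∂L/∂y = 2(y - t) = 2(4 - -2) = 12
∂y/∂w = x = -3
∂L/∂w = ∂L/∂y · ∂y/∂w = 12 × -3 = -36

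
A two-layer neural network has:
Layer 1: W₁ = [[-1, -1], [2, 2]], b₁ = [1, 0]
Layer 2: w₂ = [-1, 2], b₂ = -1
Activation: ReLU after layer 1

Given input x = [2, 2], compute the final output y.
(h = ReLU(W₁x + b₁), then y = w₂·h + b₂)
y = 15

Layer 1 pre-activation: z₁ = [-3, 8]
After ReLU: h = [0, 8]
Layer 2 output: y = -1×0 + 2×8 + -1 = 15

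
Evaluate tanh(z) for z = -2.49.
-0.9863

tanh(-2.49) = (e^(-2.49) - e^(2.49))/(e^(-2.49) + e^(2.49)) = -0.9863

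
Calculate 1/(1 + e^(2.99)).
0.04788

sigmoid(-2.99) = 1/(1 + e^(2.99)) = 1/(1 + 19.89) = 0.04788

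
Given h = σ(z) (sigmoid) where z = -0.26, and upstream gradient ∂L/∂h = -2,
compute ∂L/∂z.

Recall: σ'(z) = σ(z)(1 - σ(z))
∂L/∂z = -0.4916

σ(-0.26) = 0.4354
σ'(-0.26) = σ(-0.26)(1 - σ(-0.26)) = 0.4354 × 0.5646 = 0.2458
∂L/∂z = ∂L/∂h · σ'(z) = -2 × 0.2458 = -0.4916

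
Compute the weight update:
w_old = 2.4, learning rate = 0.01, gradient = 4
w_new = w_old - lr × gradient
w_new = 2.36

w_new = w - η·∂L/∂w = 2.4 - 0.01×(4) = 2.4 - (0.04) = 2.36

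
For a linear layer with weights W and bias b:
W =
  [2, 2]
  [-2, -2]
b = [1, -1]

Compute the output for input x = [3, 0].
y = [7, -7]

Wx = [2×3 + 2×0, -2×3 + -2×0]
   = [6, -6]
y = Wx + b = [6 + 1, -6 + -1] = [7, -7]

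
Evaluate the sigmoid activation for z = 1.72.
0.8481

sigmoid(1.72) = 1/(1 + e^(-1.72)) = 1/(1 + 0.1791) = 0.8481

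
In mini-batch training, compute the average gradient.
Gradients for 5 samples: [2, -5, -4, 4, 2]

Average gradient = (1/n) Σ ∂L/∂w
Average gradient = -0.2

Average = (1/5)(2 + -5 + -4 + 4 + 2) = -1/5 = -0.2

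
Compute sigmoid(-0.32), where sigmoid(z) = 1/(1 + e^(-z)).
0.4207

sigmoid(-0.32) = 1/(1 + e^(0.32)) = 1/(1 + 1.377) = 0.4207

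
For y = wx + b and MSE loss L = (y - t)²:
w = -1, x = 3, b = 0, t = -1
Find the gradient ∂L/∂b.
∂L/∂b = -4

y = wx + b = (-1)(3) + 0 = -3
∂L/∂y = 2(y - t) = 2(-3 - -1) = -4
∂y/∂b = 1
∂L/∂b = ∂L/∂y · ∂y/∂b = -4 × 1 = -4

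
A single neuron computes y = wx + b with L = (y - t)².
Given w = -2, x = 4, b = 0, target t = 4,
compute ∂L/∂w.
∂L/∂w = -96

y = wx + b = (-2)(4) + 0 = -8
∂L/∂y = 2(y - t) = 2(-8 - 4) = -24
∂y/∂w = x = 4
∂L/∂w = ∂L/∂y · ∂y/∂w = -24 × 4 = -96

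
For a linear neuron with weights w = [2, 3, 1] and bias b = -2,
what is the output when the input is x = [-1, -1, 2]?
y = -5

y = (2)(-1) + (3)(-1) + (1)(2) + -2 = -5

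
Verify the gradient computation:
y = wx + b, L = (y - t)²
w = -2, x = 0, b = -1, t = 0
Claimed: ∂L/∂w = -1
Incorrect

y = (-2)(0) + -1 = -1
∂L/∂y = 2(y - t) = 2(-1 - 0) = -2
∂y/∂w = x = 0
∂L/∂w = -2 × 0 = 0

Claimed value: -1
Incorrect: The correct gradient is 0.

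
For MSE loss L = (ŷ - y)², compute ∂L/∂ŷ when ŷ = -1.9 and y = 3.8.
∂L/∂ŷ = -11.4

∂L/∂ŷ = 2(ŷ - y) = 2(-1.9 - 3.8) = 2(-5.7) = -11.4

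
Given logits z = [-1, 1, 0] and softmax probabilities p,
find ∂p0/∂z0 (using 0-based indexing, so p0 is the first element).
∂p0/∂z0 = 0.08193

p = softmax(z) = [0.09003, 0.6652, 0.2447]
p0 = 0.09003

∂p0/∂z0 = p0(1 - p0) = 0.09003 × (1 - 0.09003) = 0.08193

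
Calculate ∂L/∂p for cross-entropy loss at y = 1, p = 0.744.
∂L/∂p = -1.344

∂L/∂p = -y/p + (1-y)/(1-p) = -1/0.744 + 0 = -1.344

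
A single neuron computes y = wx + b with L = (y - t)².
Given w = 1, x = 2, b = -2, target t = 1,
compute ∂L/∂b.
∂L/∂b = -2

y = wx + b = (1)(2) + -2 = 0
∂L/∂y = 2(y - t) = 2(0 - 1) = -2
∂y/∂b = 1
∂L/∂b = ∂L/∂y · ∂y/∂b = -2 × 1 = -2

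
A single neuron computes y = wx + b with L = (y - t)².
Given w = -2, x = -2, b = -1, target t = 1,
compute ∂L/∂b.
∂L/∂b = 4

y = wx + b = (-2)(-2) + -1 = 3
∂L/∂y = 2(y - t) = 2(3 - 1) = 4
∂y/∂b = 1
∂L/∂b = ∂L/∂y · ∂y/∂b = 4 × 1 = 4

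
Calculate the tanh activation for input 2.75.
0.9919

tanh(2.75) = (e^(2.75) - e^(-2.75))/(e^(2.75) + e^(-2.75)) = 0.9919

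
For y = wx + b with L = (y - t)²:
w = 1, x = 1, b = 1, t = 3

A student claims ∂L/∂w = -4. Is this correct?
Incorrect

y = (1)(1) + 1 = 2
∂L/∂y = 2(y - t) = 2(2 - 3) = -2
∂y/∂w = x = 1
∂L/∂w = -2 × 1 = -2

Claimed value: -4
Incorrect: The correct gradient is -2.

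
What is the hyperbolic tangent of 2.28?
0.9793

tanh(2.28) = (e^(2.28) - e^(-2.28))/(e^(2.28) + e^(-2.28)) = 0.9793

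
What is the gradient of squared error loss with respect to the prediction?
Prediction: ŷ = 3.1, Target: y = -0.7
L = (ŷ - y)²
∂L/∂ŷ = 7.6

∂L/∂ŷ = 2(ŷ - y) = 2(3.1 - -0.7) = 2(3.8) = 7.6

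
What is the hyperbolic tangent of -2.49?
-0.9863

tanh(-2.49) = (e^(-2.49) - e^(2.49))/(e^(-2.49) + e^(2.49)) = -0.9863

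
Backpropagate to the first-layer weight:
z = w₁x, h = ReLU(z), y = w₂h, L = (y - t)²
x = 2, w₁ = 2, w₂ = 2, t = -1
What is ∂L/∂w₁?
∂L/∂w₁ = 72

Forward pass:
z = w₁x = 2×2 = 4
h = ReLU(4) = 4
y = w₂h = 2×4 = 8

Backward pass:
∂L/∂y = 2(y - t) = 2(8 - -1) = 18
∂y/∂h = w₂ = 2
∂h/∂z = 1 (ReLU derivative)
∂z/∂w₁ = x = 2

∂L/∂w₁ = 18 × 2 × 1 × 2 = 72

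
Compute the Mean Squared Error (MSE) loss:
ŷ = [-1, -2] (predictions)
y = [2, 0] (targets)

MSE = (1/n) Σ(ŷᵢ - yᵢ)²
MSE = 6.5

MSE = (1/2)((-1-2)² + (-2-0)²) = (1/2)(9 + 4) = 6.5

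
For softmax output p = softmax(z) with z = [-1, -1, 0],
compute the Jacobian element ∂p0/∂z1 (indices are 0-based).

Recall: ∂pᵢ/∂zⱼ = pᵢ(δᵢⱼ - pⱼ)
∂p0/∂z1 = -0.04492

p = softmax(z) = [0.2119, 0.2119, 0.5761]
p0 = 0.2119, p1 = 0.2119

∂p0/∂z1 = -p0 × p1 = -0.2119 × 0.2119 = -0.04492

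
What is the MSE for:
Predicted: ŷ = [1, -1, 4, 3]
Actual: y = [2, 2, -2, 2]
MSE = 11.75

MSE = (1/4)((1-2)² + (-1-2)² + (4--2)² + (3-2)²) = (1/4)(1 + 9 + 36 + 1) = 11.75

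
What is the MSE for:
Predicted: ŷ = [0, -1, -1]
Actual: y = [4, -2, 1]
MSE = 7

MSE = (1/3)((0-4)² + (-1--2)² + (-1-1)²) = (1/3)(16 + 1 + 4) = 7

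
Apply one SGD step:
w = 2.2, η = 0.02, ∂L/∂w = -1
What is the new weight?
w_new = 2.22

w_new = w - η·∂L/∂w = 2.2 - 0.02×(-1) = 2.2 - (-0.02) = 2.22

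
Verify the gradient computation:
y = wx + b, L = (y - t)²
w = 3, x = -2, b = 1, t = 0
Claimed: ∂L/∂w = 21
Incorrect

y = (3)(-2) + 1 = -5
∂L/∂y = 2(y - t) = 2(-5 - 0) = -10
∂y/∂w = x = -2
∂L/∂w = -10 × -2 = 20

Claimed value: 21
Incorrect: The correct gradient is 20.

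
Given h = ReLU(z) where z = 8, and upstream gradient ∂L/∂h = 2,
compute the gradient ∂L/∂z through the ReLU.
∂L/∂z = 2

h = ReLU(8) = 8
Since z > 0: ∂h/∂z = 1
∂L/∂z = ∂L/∂h · ∂h/∂z = 2 × 1 = 2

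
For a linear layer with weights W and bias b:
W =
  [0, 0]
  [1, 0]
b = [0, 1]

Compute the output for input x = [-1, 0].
y = [0, 0]

Wx = [0×-1 + 0×0, 1×-1 + 0×0]
   = [0, -1]
y = Wx + b = [0 + 0, -1 + 1] = [0, 0]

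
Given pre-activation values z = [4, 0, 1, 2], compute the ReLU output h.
h = [4, 0, 1, 2]

ReLU applied element-wise: max(0,4)=4, max(0,0)=0, max(0,1)=1, max(0,2)=2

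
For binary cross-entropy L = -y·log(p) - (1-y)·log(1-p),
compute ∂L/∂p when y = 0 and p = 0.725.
∂L/∂p = 3.636

∂L/∂p = -y/p + (1-y)/(1-p) = 0 + 1/0.275 = 3.636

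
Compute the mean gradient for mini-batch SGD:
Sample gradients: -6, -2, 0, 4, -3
Average gradient = -1.4

Average = (1/5)(-6 + -2 + 0 + 4 + -3) = -7/5 = -1.4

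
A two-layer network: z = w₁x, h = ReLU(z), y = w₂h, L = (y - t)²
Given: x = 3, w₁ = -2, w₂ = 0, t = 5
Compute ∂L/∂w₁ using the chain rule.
∂L/∂w₁ = 0

Forward pass:
z = w₁x = -2×3 = -6
h = ReLU(-6) = 0
y = w₂h = 0×0 = 0

Backward pass:
∂L/∂y = 2(y - t) = 2(0 - 5) = -10
∂y/∂h = w₂ = 0
∂h/∂z = 0 (ReLU derivative)
∂z/∂w₁ = x = 3

∂L/∂w₁ = -10 × 0 × 0 × 3 = 0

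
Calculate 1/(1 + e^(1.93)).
0.1268

sigmoid(-1.93) = 1/(1 + e^(1.93)) = 1/(1 + 6.89) = 0.1268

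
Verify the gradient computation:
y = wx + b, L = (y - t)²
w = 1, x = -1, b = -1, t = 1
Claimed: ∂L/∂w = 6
Correct

y = (1)(-1) + -1 = -2
∂L/∂y = 2(y - t) = 2(-2 - 1) = -6
∂y/∂w = x = -1
∂L/∂w = -6 × -1 = 6

Claimed value: 6
Correct: The correct gradient is 6.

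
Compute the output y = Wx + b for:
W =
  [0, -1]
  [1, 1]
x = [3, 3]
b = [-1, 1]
y = [-4, 7]

Wx = [0×3 + -1×3, 1×3 + 1×3]
   = [-3, 6]
y = Wx + b = [-3 + -1, 6 + 1] = [-4, 7]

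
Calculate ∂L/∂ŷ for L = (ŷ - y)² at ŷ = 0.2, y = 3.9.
∂L/∂ŷ = -7.4

∂L/∂ŷ = 2(ŷ - y) = 2(0.2 - 3.9) = 2(-3.7) = -7.4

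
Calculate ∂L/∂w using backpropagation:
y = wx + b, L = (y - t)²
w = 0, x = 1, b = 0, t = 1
∂L/∂w = -2

y = wx + b = (0)(1) + 0 = 0
∂L/∂y = 2(y - t) = 2(0 - 1) = -2
∂y/∂w = x = 1
∂L/∂w = ∂L/∂y · ∂y/∂w = -2 × 1 = -2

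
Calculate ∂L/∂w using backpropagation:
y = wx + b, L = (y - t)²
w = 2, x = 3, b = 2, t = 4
∂L/∂w = 24

y = wx + b = (2)(3) + 2 = 8
∂L/∂y = 2(y - t) = 2(8 - 4) = 8
∂y/∂w = x = 3
∂L/∂w = ∂L/∂y · ∂y/∂w = 8 × 3 = 24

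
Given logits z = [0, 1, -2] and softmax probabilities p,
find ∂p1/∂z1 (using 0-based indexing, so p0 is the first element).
∂p1/∂z1 = 0.2078

p = softmax(z) = [0.2595, 0.7054, 0.03512]
p1 = 0.7054

∂p1/∂z1 = p1(1 - p1) = 0.7054 × (1 - 0.7054) = 0.2078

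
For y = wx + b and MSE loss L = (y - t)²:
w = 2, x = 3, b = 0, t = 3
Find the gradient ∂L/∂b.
∂L/∂b = 6

y = wx + b = (2)(3) + 0 = 6
∂L/∂y = 2(y - t) = 2(6 - 3) = 6
∂y/∂b = 1
∂L/∂b = ∂L/∂y · ∂y/∂b = 6 × 1 = 6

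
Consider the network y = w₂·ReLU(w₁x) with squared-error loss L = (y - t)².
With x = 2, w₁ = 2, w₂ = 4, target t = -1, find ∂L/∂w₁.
∂L/∂w₁ = 272

Forward pass:
z = w₁x = 2×2 = 4
h = ReLU(4) = 4
y = w₂h = 4×4 = 16

Backward pass:
∂L/∂y = 2(y - t) = 2(16 - -1) = 34
∂y/∂h = w₂ = 4
∂h/∂z = 1 (ReLU derivative)
∂z/∂w₁ = x = 2

∂L/∂w₁ = 34 × 4 × 1 × 2 = 272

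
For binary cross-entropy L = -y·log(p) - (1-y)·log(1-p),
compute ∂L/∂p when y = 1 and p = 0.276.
∂L/∂p = -3.623

∂L/∂p = -y/p + (1-y)/(1-p) = -1/0.276 + 0 = -3.623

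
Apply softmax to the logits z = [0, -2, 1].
p = [0.2595, 0.0351, 0.7054]

exp(z) = [1, 0.1353, 2.718]
Sum = 3.854
p = [0.2595, 0.0351, 0.7054]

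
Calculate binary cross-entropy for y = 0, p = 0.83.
L = 1.772

L = -0·log(0.83) - 1·log(0.17) = -log(0.17) = 1.772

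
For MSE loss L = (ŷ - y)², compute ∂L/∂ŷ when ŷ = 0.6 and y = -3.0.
∂L/∂ŷ = 7.2

∂L/∂ŷ = 2(ŷ - y) = 2(0.6 - -3.0) = 2(3.6) = 7.2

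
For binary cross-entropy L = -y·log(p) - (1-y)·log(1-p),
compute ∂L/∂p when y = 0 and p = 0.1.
∂L/∂p = 1.111

∂L/∂p = -y/p + (1-y)/(1-p) = 0 + 1/0.9 = 1.111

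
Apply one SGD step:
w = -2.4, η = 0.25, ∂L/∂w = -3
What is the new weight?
w_new = -1.65

w_new = w - η·∂L/∂w = -2.4 - 0.25×(-3) = -2.4 - (-0.75) = -1.65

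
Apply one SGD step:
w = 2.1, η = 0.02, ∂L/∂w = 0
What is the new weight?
w_new = 2.1

w_new = w - η·∂L/∂w = 2.1 - 0.02×(0) = 2.1 - (0) = 2.1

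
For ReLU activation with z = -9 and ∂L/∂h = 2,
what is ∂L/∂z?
∂L/∂z = 0

h = ReLU(-9) = 0
Since z < 0: ∂h/∂z = 0
∂L/∂z = ∂L/∂h · ∂h/∂z = 2 × 0 = 0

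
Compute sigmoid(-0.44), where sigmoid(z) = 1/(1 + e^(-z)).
0.3917

sigmoid(-0.44) = 1/(1 + e^(0.44)) = 1/(1 + 1.553) = 0.3917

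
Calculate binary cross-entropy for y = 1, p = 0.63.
L = 0.462

L = -1·log(0.63) - 0·log(0.37) = -log(0.63) = 0.462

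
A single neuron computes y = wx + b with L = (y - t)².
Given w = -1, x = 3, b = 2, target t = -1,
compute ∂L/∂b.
∂L/∂b = 0

y = wx + b = (-1)(3) + 2 = -1
∂L/∂y = 2(y - t) = 2(-1 - -1) = 0
∂y/∂b = 1
∂L/∂b = ∂L/∂y · ∂y/∂b = 0 × 1 = 0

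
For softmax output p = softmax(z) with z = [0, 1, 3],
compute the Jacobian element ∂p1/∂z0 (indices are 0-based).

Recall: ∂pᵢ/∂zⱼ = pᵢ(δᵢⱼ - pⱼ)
∂p1/∂z0 = -0.004797

p = softmax(z) = [0.04201, 0.1142, 0.8438]
p1 = 0.1142, p0 = 0.04201

∂p1/∂z0 = -p1 × p0 = -0.1142 × 0.04201 = -0.004797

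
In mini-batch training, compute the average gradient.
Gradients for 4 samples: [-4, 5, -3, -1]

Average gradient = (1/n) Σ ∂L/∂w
Average gradient = -0.75

Average = (1/4)(-4 + 5 + -3 + -1) = -3/4 = -0.75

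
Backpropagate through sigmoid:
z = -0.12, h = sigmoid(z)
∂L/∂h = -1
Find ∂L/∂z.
∂L/∂z = -0.2491

σ(-0.12) = 0.47
σ'(-0.12) = σ(-0.12)(1 - σ(-0.12)) = 0.47 × 0.53 = 0.2491
∂L/∂z = ∂L/∂h · σ'(z) = -1 × 0.2491 = -0.2491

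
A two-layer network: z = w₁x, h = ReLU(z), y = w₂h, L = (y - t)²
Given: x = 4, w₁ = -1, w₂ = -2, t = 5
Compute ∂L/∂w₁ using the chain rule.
∂L/∂w₁ = 0

Forward pass:
z = w₁x = -1×4 = -4
h = ReLU(-4) = 0
y = w₂h = -2×0 = 0

Backward pass:
∂L/∂y = 2(y - t) = 2(0 - 5) = -10
∂y/∂h = w₂ = -2
∂h/∂z = 0 (ReLU derivative)
∂z/∂w₁ = x = 4

∂L/∂w₁ = -10 × -2 × 0 × 4 = 0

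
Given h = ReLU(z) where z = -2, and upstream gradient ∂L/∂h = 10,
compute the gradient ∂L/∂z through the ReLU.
∂L/∂z = 0

h = ReLU(-2) = 0
Since z < 0: ∂h/∂z = 0
∂L/∂z = ∂L/∂h · ∂h/∂z = 10 × 0 = 0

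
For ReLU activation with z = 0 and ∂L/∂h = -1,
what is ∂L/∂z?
∂L/∂z = 0

h = ReLU(0) = 0
At z = 0: ∂h/∂z = 0 (by convention)
∂L/∂z = ∂L/∂h · ∂h/∂z = -1 × 0 = 0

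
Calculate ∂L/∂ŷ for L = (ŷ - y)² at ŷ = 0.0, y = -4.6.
∂L/∂ŷ = 9.2

∂L/∂ŷ = 2(ŷ - y) = 2(0.0 - -4.6) = 2(4.6) = 9.2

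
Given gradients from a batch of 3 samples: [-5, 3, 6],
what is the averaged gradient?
Average gradient = 1.333

Average = (1/3)(-5 + 3 + 6) = 4/3 = 1.333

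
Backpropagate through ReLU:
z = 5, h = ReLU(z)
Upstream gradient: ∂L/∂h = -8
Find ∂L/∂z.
∂L/∂z = -8

h = ReLU(5) = 5
Since z > 0: ∂h/∂z = 1
∂L/∂z = ∂L/∂h · ∂h/∂z = -8 × 1 = -8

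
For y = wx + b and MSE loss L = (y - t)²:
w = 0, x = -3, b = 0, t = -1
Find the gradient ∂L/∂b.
∂L/∂b = 2

y = wx + b = (0)(-3) + 0 = 0
∂L/∂y = 2(y - t) = 2(0 - -1) = 2
∂y/∂b = 1
∂L/∂b = ∂L/∂y · ∂y/∂b = 2 × 1 = 2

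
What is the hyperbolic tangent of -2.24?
-0.9776

tanh(-2.24) = (e^(-2.24) - e^(2.24))/(e^(-2.24) + e^(2.24)) = -0.9776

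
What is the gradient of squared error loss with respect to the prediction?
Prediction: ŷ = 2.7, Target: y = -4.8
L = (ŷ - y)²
∂L/∂ŷ = 15.0

∂L/∂ŷ = 2(ŷ - y) = 2(2.7 - -4.8) = 2(7.5) = 15.0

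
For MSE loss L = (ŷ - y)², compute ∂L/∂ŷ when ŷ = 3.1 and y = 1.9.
∂L/∂ŷ = 2.4

∂L/∂ŷ = 2(ŷ - y) = 2(3.1 - 1.9) = 2(1.2) = 2.4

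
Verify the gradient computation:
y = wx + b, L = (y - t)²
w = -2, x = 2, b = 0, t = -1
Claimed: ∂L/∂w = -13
Incorrect

y = (-2)(2) + 0 = -4
∂L/∂y = 2(y - t) = 2(-4 - -1) = -6
∂y/∂w = x = 2
∂L/∂w = -6 × 2 = -12

Claimed value: -13
Incorrect: The correct gradient is -12.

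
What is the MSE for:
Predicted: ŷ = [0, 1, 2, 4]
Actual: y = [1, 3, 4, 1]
MSE = 4.5

MSE = (1/4)((0-1)² + (1-3)² + (2-4)² + (4-1)²) = (1/4)(1 + 4 + 4 + 9) = 4.5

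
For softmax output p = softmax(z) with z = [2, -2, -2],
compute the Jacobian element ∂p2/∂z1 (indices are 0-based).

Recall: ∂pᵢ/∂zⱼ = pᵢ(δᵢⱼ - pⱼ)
∂p2/∂z1 = -0.0003122

p = softmax(z) = [0.9647, 0.01767, 0.01767]
p2 = 0.01767, p1 = 0.01767

∂p2/∂z1 = -p2 × p1 = -0.01767 × 0.01767 = -0.0003122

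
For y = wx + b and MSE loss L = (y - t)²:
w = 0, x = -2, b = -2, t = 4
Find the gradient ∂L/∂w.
∂L/∂w = 24

y = wx + b = (0)(-2) + -2 = -2
∂L/∂y = 2(y - t) = 2(-2 - 4) = -12
∂y/∂w = x = -2
∂L/∂w = ∂L/∂y · ∂y/∂w = -12 × -2 = 24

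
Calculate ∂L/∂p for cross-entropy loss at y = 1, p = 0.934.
∂L/∂p = -1.071

∂L/∂p = -y/p + (1-y)/(1-p) = -1/0.934 + 0 = -1.071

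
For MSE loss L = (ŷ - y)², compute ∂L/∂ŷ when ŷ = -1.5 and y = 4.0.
∂L/∂ŷ = -11.0

∂L/∂ŷ = 2(ŷ - y) = 2(-1.5 - 4.0) = 2(-5.5) = -11.0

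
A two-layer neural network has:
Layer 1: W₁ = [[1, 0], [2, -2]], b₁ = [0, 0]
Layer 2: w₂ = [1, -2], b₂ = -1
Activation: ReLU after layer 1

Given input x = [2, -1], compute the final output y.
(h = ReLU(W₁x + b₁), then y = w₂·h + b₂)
y = -11

Layer 1 pre-activation: z₁ = [2, 6]
After ReLU: h = [2, 6]
Layer 2 output: y = 1×2 + -2×6 + -1 = -11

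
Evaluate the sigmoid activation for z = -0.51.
0.3752

sigmoid(-0.51) = 1/(1 + e^(0.51)) = 1/(1 + 1.665) = 0.3752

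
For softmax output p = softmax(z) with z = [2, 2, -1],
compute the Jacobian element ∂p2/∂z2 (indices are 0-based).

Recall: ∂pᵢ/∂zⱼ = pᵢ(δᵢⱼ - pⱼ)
∂p2/∂z2 = 0.0237

p = softmax(z) = [0.4879, 0.4879, 0.02429]
p2 = 0.02429

∂p2/∂z2 = p2(1 - p2) = 0.02429 × (1 - 0.02429) = 0.0237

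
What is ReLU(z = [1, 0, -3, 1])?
h = [1, 0, 0, 1]

ReLU applied element-wise: max(0,1)=1, max(0,0)=0, max(0,-3)=0, max(0,1)=1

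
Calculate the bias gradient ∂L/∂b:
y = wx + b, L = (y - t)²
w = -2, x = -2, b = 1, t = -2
∂L/∂b = 14

y = wx + b = (-2)(-2) + 1 = 5
∂L/∂y = 2(y - t) = 2(5 - -2) = 14
∂y/∂b = 1
∂L/∂b = ∂L/∂y · ∂y/∂b = 14 × 1 = 14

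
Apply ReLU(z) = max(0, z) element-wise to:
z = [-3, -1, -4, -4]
h = [0, 0, 0, 0]

ReLU applied element-wise: max(0,-3)=0, max(0,-1)=0, max(0,-4)=0, max(0,-4)=0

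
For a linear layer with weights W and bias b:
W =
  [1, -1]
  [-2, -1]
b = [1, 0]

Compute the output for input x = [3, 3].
y = [1, -9]

Wx = [1×3 + -1×3, -2×3 + -1×3]
   = [0, -9]
y = Wx + b = [0 + 1, -9 + 0] = [1, -9]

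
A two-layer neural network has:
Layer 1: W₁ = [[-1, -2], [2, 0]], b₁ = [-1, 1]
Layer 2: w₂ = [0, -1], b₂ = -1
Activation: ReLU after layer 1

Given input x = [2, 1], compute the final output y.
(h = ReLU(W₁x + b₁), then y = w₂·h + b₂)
y = -6

Layer 1 pre-activation: z₁ = [-5, 5]
After ReLU: h = [0, 5]
Layer 2 output: y = 0×0 + -1×5 + -1 = -6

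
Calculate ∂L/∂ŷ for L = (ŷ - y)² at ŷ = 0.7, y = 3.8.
∂L/∂ŷ = -6.2

∂L/∂ŷ = 2(ŷ - y) = 2(0.7 - 3.8) = 2(-3.1) = -6.2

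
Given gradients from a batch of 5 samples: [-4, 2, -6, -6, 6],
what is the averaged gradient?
Average gradient = -1.6

Average = (1/5)(-4 + 2 + -6 + -6 + 6) = -8/5 = -1.6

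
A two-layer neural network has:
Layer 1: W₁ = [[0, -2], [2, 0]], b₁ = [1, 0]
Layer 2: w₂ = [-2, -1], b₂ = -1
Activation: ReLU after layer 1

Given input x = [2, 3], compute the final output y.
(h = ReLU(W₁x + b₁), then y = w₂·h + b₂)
y = -5

Layer 1 pre-activation: z₁ = [-5, 4]
After ReLU: h = [0, 4]
Layer 2 output: y = -2×0 + -1×4 + -1 = -5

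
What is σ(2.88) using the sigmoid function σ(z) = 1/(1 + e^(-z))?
0.9468

sigmoid(2.88) = 1/(1 + e^(-2.88)) = 1/(1 + 0.05613) = 0.9468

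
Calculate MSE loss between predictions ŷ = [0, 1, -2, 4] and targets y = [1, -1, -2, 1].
MSE = 3.5

MSE = (1/4)((0-1)² + (1--1)² + (-2--2)² + (4-1)²) = (1/4)(1 + 4 + 0 + 9) = 3.5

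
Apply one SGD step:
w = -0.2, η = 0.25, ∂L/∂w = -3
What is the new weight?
w_new = 0.55

w_new = w - η·∂L/∂w = -0.2 - 0.25×(-3) = -0.2 - (-0.75) = 0.55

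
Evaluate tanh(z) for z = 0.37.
0.354

tanh(0.37) = (e^(0.37) - e^(-0.37))/(e^(0.37) + e^(-0.37)) = 0.354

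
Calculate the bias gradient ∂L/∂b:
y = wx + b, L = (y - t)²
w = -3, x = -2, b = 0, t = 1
∂L/∂b = 10

y = wx + b = (-3)(-2) + 0 = 6
∂L/∂y = 2(y - t) = 2(6 - 1) = 10
∂y/∂b = 1
∂L/∂b = ∂L/∂y · ∂y/∂b = 10 × 1 = 10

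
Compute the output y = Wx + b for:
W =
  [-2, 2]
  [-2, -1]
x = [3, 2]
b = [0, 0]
y = [-2, -8]

Wx = [-2×3 + 2×2, -2×3 + -1×2]
   = [-2, -8]
y = Wx + b = [-2 + 0, -8 + 0] = [-2, -8]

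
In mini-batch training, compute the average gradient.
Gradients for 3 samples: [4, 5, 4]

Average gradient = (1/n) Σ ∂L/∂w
Average gradient = 4.333

Average = (1/3)(4 + 5 + 4) = 13/3 = 4.333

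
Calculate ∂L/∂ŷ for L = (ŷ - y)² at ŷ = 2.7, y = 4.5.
∂L/∂ŷ = -3.6

∂L/∂ŷ = 2(ŷ - y) = 2(2.7 - 4.5) = 2(-1.8) = -3.6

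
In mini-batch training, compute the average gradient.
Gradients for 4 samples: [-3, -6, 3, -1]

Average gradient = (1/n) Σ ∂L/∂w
Average gradient = -1.75

Average = (1/4)(-3 + -6 + 3 + -1) = -7/4 = -1.75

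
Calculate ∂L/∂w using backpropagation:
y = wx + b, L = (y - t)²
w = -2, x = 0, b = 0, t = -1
∂L/∂w = 0

y = wx + b = (-2)(0) + 0 = 0
∂L/∂y = 2(y - t) = 2(0 - -1) = 2
∂y/∂w = x = 0
∂L/∂w = ∂L/∂y · ∂y/∂w = 2 × 0 = 0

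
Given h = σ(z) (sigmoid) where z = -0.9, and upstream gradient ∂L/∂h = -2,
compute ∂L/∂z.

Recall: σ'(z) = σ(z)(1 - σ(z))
∂L/∂z = -0.411

σ(-0.9) = 0.2891
σ'(-0.9) = σ(-0.9)(1 - σ(-0.9)) = 0.2891 × 0.7109 = 0.2055
∂L/∂z = ∂L/∂h · σ'(z) = -2 × 0.2055 = -0.411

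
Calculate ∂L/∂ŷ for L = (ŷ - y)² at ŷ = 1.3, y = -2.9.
∂L/∂ŷ = 8.4

∂L/∂ŷ = 2(ŷ - y) = 2(1.3 - -2.9) = 2(4.2) = 8.4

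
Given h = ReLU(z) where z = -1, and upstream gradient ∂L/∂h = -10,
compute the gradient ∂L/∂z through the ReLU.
∂L/∂z = 0

h = ReLU(-1) = 0
Since z < 0: ∂h/∂z = 0
∂L/∂z = ∂L/∂h · ∂h/∂z = -10 × 0 = 0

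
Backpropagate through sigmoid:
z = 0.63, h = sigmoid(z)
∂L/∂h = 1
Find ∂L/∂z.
∂L/∂z = 0.2267

σ(0.63) = 0.6525
σ'(0.63) = σ(0.63)(1 - σ(0.63)) = 0.6525 × 0.3475 = 0.2267
∂L/∂z = ∂L/∂h · σ'(z) = 1 × 0.2267 = 0.2267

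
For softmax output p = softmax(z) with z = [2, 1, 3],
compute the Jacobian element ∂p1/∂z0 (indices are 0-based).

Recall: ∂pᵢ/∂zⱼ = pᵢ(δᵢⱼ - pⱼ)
∂p1/∂z0 = -0.02203

p = softmax(z) = [0.2447, 0.09003, 0.6652]
p1 = 0.09003, p0 = 0.2447

∂p1/∂z0 = -p1 × p0 = -0.09003 × 0.2447 = -0.02203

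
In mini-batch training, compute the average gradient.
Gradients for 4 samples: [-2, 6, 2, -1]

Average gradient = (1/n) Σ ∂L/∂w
Average gradient = 1.25

Average = (1/4)(-2 + 6 + 2 + -1) = 5/4 = 1.25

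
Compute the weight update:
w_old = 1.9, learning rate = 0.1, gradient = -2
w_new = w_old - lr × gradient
w_new = 2.1

w_new = w - η·∂L/∂w = 1.9 - 0.1×(-2) = 1.9 - (-0.2) = 2.1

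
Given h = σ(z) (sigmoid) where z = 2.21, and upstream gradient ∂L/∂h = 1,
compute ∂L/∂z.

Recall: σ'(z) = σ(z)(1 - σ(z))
∂L/∂z = 0.08908

σ(2.21) = 0.9011
σ'(2.21) = σ(2.21)(1 - σ(2.21)) = 0.9011 × 0.09886 = 0.08908
∂L/∂z = ∂L/∂h · σ'(z) = 1 × 0.08908 = 0.08908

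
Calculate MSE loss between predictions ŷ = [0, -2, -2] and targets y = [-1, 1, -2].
MSE = 3.333

MSE = (1/3)((0--1)² + (-2-1)² + (-2--2)²) = (1/3)(1 + 9 + 0) = 3.333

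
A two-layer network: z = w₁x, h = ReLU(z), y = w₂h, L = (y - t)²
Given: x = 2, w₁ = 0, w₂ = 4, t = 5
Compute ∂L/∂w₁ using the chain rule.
∂L/∂w₁ = 0

Forward pass:
z = w₁x = 0×2 = 0
h = ReLU(0) = 0
y = w₂h = 4×0 = 0

Backward pass:
∂L/∂y = 2(y - t) = 2(0 - 5) = -10
∂y/∂h = w₂ = 4
∂h/∂z = 0 (ReLU derivative)
∂z/∂w₁ = x = 2

∂L/∂w₁ = -10 × 4 × 0 × 2 = 0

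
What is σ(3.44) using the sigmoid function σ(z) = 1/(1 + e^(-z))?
0.9689

sigmoid(3.44) = 1/(1 + e^(-3.44)) = 1/(1 + 0.03206) = 0.9689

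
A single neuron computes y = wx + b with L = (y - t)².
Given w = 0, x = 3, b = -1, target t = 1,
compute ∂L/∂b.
∂L/∂b = -4

y = wx + b = (0)(3) + -1 = -1
∂L/∂y = 2(y - t) = 2(-1 - 1) = -4
∂y/∂b = 1
∂L/∂b = ∂L/∂y · ∂y/∂b = -4 × 1 = -4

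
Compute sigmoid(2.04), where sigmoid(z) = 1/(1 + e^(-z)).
0.8849

sigmoid(2.04) = 1/(1 + e^(-2.04)) = 1/(1 + 0.13) = 0.8849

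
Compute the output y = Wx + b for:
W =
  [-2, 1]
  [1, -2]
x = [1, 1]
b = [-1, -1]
y = [-2, -2]

Wx = [-2×1 + 1×1, 1×1 + -2×1]
   = [-1, -1]
y = Wx + b = [-1 + -1, -1 + -1] = [-2, -2]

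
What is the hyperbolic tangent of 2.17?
0.9743

tanh(2.17) = (e^(2.17) - e^(-2.17))/(e^(2.17) + e^(-2.17)) = 0.9743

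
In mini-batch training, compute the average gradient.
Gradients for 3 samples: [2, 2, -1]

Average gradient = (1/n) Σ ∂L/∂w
Average gradient = 1

Average = (1/3)(2 + 2 + -1) = 3/3 = 1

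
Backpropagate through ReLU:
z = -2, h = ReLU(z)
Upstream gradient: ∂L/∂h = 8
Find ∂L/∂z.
∂L/∂z = 0

h = ReLU(-2) = 0
Since z < 0: ∂h/∂z = 0
∂L/∂z = ∂L/∂h · ∂h/∂z = 8 × 0 = 0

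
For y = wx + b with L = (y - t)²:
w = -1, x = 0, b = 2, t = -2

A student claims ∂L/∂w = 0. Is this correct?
Correct

y = (-1)(0) + 2 = 2
∂L/∂y = 2(y - t) = 2(2 - -2) = 8
∂y/∂w = x = 0
∂L/∂w = 8 × 0 = 0

Claimed value: 0
Correct: The correct gradient is 0.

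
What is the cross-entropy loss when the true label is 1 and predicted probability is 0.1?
L = 2.303

L = -1·log(0.1) - 0·log(0.9) = -log(0.1) = 2.303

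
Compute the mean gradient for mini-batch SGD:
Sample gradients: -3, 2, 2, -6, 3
Average gradient = -0.4

Average = (1/5)(-3 + 2 + 2 + -6 + 3) = -2/5 = -0.4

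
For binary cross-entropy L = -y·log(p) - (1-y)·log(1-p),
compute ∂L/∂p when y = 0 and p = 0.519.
∂L/∂p = 2.079

∂L/∂p = -y/p + (1-y)/(1-p) = 0 + 1/0.481 = 2.079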